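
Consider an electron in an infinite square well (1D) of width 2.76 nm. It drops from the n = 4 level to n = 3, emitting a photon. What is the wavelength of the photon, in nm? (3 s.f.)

λ = 3.59×10^3 nm

E_1 = h²/(8m_eL²) = 7.909×10^-21 J, so ΔE = (4² − 3²)E_1 = 5.536×10^-20 J.
λ = hc/ΔE = (6.626×10^-34·2.998×10^8)/5.536×10^-20 = 3.59×10^-6 m = 3.59×10^3 nm.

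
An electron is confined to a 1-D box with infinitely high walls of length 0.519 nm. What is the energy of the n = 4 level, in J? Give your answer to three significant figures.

E_4 = 3.58×10^-18 J

For an infinite well E_n = n²h²/(8m_eL²), so E_1 = h²/(8m_eL²) = (6.626×10^-34)²/(8·9.109×10^-31·(5.19×10^-10 m)²) = 2.237×10^-19 J.
Then E_4 = 4²·E_1 = 16·2.237×10^-19 J = 3.58×10^-18 J.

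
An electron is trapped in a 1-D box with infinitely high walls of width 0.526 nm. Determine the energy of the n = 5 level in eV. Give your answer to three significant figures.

For an infinite well E_n = n²h²/(8m_eL²), so E_1 = h²/(8m_eL²) = (6.626×10^-34)²/(8·9.109×10^-31·(5.26×10^-10 m)²) = 2.178×10^-19 J.
Then E_5 = 5²·E_1 = 25·2.178×10^-19 J = 5.445×10^-18 J.
Converting, E_5 = 5.445×10^-18 J / (1.602×10^-19 J/eV) = 34.0 eV.

E_5 = 34.0 eV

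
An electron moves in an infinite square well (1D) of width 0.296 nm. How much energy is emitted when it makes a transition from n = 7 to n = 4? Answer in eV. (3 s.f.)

|ΔE| = 142 eV

E_1 = h²/(8m_eL²) = 6.876×10^-19 J.
|ΔE| = |7² − 4²|·E_1 = 33·6.876×10^-19 J = 2.269×10^-17 J = 142 eV.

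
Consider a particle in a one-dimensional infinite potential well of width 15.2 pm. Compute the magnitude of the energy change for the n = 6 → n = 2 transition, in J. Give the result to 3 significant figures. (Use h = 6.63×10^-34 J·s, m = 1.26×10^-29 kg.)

E_1 = h²/(8mL²) = 1.887×10^-17 J.
|ΔE| = |6² − 2²|·E_1 = 32·1.887×10^-17 J = 6.04×10^-16 J.

|ΔE| = 6.04×10^-16 J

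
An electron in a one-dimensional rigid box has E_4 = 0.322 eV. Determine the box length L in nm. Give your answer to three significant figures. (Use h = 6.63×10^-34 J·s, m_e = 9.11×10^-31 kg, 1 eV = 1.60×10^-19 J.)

From E_n = n²h²/(8m_eL²), L = n·h/√(8m_eE_n).
E_4 = 0.322 eV = 5.152×10^-20 J, so L = 4·6.63×10^-34/√(8·9.11×10^-31·5.152×10^-20) = 4.33×10^-9 m = 4.33 nm.

L = 4.33 nm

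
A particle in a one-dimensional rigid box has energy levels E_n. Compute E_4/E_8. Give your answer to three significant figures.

0.250

E_n ∝ n², so E_4/E_8 = 4²/8² = 16/64 = 0.250.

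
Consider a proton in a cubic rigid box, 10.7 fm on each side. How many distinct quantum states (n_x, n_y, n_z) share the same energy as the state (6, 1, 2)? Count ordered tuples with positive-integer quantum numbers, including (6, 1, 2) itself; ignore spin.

degeneracy = 9

The level has n_x² + n_y² + n_z² = 41. The ordered positive-integer solutions are (1, 2, 6), (1, 6, 2), (2, 1, 6), (2, 6, 1), (3, 4, 4), (4, 3, 4), (4, 4, 3), (6, 1, 2), (6, 2, 1).
That gives 9 states.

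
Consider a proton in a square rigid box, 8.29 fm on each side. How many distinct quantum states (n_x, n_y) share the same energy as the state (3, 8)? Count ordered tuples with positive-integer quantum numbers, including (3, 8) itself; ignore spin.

degeneracy = 2

The level has n_x² + n_y² = 73. The ordered positive-integer solutions are (3, 8), (8, 3).
That gives 2 states.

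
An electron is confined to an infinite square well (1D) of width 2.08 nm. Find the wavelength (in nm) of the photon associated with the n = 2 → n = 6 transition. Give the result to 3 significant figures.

E_1 = h²/(8m_eL²) = 1.393×10^-20 J, so ΔE = (6² − 2²)E_1 = 4.458×10^-19 J.
λ = hc/ΔE = (6.626×10^-34·2.998×10^8)/4.458×10^-19 = 4.46×10^-7 m = 446 nm.

λ = 446 nm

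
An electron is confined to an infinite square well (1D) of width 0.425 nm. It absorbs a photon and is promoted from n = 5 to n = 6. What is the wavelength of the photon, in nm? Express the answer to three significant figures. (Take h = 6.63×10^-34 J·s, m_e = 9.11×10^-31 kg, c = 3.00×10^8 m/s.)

λ = 54.2 nm

E_1 = h²/(8m_eL²) = 3.339×10^-19 J, so ΔE = (6² − 5²)E_1 = 3.673×10^-18 J.
λ = hc/ΔE = (6.63×10^-34·3.00×10^8)/3.673×10^-18 = 5.42×10^-8 m = 54.2 nm.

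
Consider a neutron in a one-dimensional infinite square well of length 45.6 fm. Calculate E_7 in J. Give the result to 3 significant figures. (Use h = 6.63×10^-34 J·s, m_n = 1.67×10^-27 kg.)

E_7 = 7.75×10^-13 J

For an infinite well E_n = n²h²/(8m_nL²), so E_1 = h²/(8m_nL²) = (6.63×10^-34)²/(8·1.67×10^-27·(4.56×10^-14 m)²) = 1.582×10^-14 J.
Then E_7 = 7²·E_1 = 49·1.582×10^-14 J = 7.75×10^-13 J.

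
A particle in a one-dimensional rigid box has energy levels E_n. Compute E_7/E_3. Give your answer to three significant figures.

E_n ∝ n², so E_7/E_3 = 7²/3² = 49/9 = 5.44.

5.44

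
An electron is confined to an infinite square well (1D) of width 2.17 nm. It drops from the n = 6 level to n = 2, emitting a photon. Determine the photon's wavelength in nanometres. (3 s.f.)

λ = 485 nm

E_1 = h²/(8m_eL²) = 1.279×10^-20 J, so ΔE = (6² − 2²)E_1 = 4.093×10^-19 J.
λ = hc/ΔE = (6.626×10^-34·2.998×10^8)/4.093×10^-19 = 4.85×10^-7 m = 485 nm.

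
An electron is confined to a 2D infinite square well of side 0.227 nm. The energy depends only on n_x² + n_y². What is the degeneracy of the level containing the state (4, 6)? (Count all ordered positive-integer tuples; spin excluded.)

The level has n_x² + n_y² = 52. The ordered positive-integer solutions are (4, 6), (6, 4).
That gives 2 states.

degeneracy = 2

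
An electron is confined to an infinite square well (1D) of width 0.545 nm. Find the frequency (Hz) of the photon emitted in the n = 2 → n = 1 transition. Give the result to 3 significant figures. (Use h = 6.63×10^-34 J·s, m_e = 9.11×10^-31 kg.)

f = 9.19×10^14 Hz

E_1 = h²/(8m_eL²) = 2.031×10^-19 J and ΔE = (2² − 1²)E_1 = 6.093×10^-19 J.
f = ΔE/h = 6.093×10^-19/6.63×10^-34 = 9.19×10^14 Hz.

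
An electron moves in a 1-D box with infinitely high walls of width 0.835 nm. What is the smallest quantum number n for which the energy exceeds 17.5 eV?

n = 6

E_1 = h²/(8m_eL²) = 8.641×10^-20 J = 0.5394 eV.
Need n² > 17.5/0.5394 = 32.44, i.e. n > 5.696.
The smallest integer satisfying this is n = 6.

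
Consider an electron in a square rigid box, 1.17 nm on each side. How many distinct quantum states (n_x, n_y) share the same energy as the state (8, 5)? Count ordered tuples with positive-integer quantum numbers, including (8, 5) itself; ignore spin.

degeneracy = 2

The level has n_x² + n_y² = 89. The ordered positive-integer solutions are (5, 8), (8, 5).
That gives 2 states.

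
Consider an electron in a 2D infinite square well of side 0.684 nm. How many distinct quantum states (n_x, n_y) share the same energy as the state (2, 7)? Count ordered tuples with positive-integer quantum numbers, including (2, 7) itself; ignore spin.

degeneracy = 2

The level has n_x² + n_y² = 53. The ordered positive-integer solutions are (2, 7), (7, 2).
That gives 2 states.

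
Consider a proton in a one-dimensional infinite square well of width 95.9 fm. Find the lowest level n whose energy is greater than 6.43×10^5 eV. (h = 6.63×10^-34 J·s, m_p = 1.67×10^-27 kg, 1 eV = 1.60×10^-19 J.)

n = 6

E_1 = h²/(8m_pL²) = 3.578×10^-15 J = 2.236×10^4 eV.
Need n² > 6.43×10^5/2.236×10^4 = 28.76, i.e. n > 5.363.
The smallest integer satisfying this is n = 6.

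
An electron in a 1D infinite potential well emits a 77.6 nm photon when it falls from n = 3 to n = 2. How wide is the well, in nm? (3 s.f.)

The photon carries ΔE = hc/λ = 6.626×10^-34·2.998×10^8/7.76×10^-8 m = 2.560×10^-18 J.
Since ΔE = (3² − 2²)E_1, E_1 = 5.120×10^-19 J, and L = h/√(8m_eE_1) = 3.43×10^-10 m = 0.343 nm.

L = 0.343 nm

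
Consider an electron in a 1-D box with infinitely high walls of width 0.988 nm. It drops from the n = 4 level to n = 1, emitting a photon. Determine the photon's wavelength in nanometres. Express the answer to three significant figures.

E_1 = h²/(8m_eL²) = 6.172×10^-20 J, so ΔE = (4² − 1²)E_1 = 9.258×10^-19 J.
λ = hc/ΔE = (6.626×10^-34·2.998×10^8)/9.258×10^-19 = 2.15×10^-7 m = 215 nm.

λ = 215 nm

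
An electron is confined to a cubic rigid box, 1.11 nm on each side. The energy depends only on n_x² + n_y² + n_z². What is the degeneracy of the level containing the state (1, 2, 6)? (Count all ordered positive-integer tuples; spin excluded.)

degeneracy = 9

The level has n_x² + n_y² + n_z² = 41. The ordered positive-integer solutions are (1, 2, 6), (1, 6, 2), (2, 1, 6), (2, 6, 1), (3, 4, 4), (4, 3, 4), (4, 4, 3), (6, 1, 2), (6, 2, 1).
That gives 9 states.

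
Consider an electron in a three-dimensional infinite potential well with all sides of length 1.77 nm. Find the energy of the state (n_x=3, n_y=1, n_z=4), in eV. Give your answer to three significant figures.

For a 3D rectangular well E = (h²/8m_e)·Σ n_i²/L_i² = (6.626×10^-34)²/(8·9.109×10^-31) · [3²/(1.77 nm)² + 1²/(1.77 nm)² + 4²/(1.77 nm)²].
Evaluating gives E = 5.000×10^-19 J = 3.12 eV.

E = 3.12 eV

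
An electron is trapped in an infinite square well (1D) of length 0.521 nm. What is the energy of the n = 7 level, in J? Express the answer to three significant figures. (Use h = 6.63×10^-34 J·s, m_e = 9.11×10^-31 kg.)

E_7 = 1.09×10^-17 J

For an infinite well E_n = n²h²/(8m_eL²), so E_1 = h²/(8m_eL²) = (6.63×10^-34)²/(8·9.11×10^-31·(5.21×10^-10 m)²) = 2.222×10^-19 J.
Then E_7 = 7²·E_1 = 49·2.222×10^-19 J = 1.09×10^-17 J.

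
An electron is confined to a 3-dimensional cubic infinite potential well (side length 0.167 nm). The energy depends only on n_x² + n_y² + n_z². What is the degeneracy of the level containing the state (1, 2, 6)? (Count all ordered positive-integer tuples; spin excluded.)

degeneracy = 9

The level has n_x² + n_y² + n_z² = 41. The ordered positive-integer solutions are (1, 2, 6), (1, 6, 2), (2, 1, 6), (2, 6, 1), (3, 4, 4), (4, 3, 4), (4, 4, 3), (6, 1, 2), (6, 2, 1).
That gives 9 states.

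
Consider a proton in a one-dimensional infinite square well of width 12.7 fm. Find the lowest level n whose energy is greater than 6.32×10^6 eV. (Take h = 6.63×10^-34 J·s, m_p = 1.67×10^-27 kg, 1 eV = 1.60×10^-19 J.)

E_1 = h²/(8m_pL²) = 2.040×10^-13 J = 1.275×10^6 eV.
Need n² > 6.32×10^6/1.275×10^6 = 4.957, i.e. n > 2.226.
The smallest integer satisfying this is n = 3.

n = 3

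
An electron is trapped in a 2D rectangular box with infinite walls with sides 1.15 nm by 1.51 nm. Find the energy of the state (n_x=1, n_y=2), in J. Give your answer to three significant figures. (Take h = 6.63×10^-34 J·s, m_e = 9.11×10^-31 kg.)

For a 2D rectangular well E = (h²/8m_e)·Σ n_i²/L_i² = (6.63×10^-34)²/(8·9.11×10^-31) · [1²/(1.15 nm)² + 2²/(1.51 nm)²].
Evaluating gives E = 1.51×10^-19 J.

E = 1.51×10^-19 J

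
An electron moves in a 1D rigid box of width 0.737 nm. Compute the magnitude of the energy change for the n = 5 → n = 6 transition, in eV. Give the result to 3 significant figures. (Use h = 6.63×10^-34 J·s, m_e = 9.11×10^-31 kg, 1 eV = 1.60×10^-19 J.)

|ΔE| = 7.63 eV

E_1 = h²/(8m_eL²) = 1.110×10^-19 J.
|ΔE| = |5² − 6²|·E_1 = 11·1.110×10^-19 J = 1.221×10^-18 J = 7.63 eV.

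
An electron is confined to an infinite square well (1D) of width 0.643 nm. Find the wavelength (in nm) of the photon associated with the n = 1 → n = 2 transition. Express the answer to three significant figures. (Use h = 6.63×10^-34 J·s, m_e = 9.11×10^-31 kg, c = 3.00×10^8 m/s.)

λ = 454 nm

E_1 = h²/(8m_eL²) = 1.459×10^-19 J, so ΔE = (2² − 1²)E_1 = 4.377×10^-19 J.
λ = hc/ΔE = (6.63×10^-34·3.00×10^8)/4.377×10^-19 = 4.54×10^-7 m = 454 nm.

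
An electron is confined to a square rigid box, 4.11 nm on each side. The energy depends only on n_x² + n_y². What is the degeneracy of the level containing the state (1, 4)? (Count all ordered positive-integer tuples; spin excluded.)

The level has n_x² + n_y² = 17. The ordered positive-integer solutions are (1, 4), (4, 1).
That gives 2 states.

degeneracy = 2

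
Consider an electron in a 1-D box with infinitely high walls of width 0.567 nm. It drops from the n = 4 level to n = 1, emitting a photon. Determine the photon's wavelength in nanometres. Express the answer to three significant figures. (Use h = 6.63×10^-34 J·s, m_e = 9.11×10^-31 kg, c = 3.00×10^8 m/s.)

λ = 70.7 nm

E_1 = h²/(8m_eL²) = 1.876×10^-19 J, so ΔE = (4² − 1²)E_1 = 2.814×10^-18 J.
λ = hc/ΔE = (6.63×10^-34·3.00×10^8)/2.814×10^-18 = 7.07×10^-8 m = 70.7 nm.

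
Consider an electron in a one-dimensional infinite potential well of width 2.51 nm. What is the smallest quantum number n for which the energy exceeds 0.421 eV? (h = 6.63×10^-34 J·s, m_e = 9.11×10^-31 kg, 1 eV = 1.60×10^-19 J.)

E_1 = h²/(8m_eL²) = 9.574×10^-21 J = 0.05984 eV.
Need n² > 0.421/0.05984 = 7.035, i.e. n > 2.652.
The smallest integer satisfying this is n = 3.

n = 3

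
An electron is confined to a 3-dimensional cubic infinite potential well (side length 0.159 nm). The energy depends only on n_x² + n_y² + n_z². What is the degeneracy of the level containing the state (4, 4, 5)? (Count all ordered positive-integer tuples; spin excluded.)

degeneracy = 6

The level has n_x² + n_y² + n_z² = 57. The ordered positive-integer solutions are (2, 2, 7), (2, 7, 2), (4, 4, 5), (4, 5, 4), (5, 4, 4), (7, 2, 2).
That gives 6 states.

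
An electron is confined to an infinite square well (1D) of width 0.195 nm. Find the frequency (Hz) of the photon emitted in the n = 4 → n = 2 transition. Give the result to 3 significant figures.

f = 2.87×10^16 Hz

E_1 = h²/(8m_eL²) = 1.584×10^-18 J and ΔE = (4² − 2²)E_1 = 1.901×10^-17 J.
f = ΔE/h = 1.901×10^-17/6.626×10^-34 = 2.87×10^16 Hz.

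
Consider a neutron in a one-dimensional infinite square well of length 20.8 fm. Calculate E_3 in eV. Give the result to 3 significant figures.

For an infinite well E_n = n²h²/(8m_nL²), so E_1 = h²/(8m_nL²) = (6.626×10^-34)²/(8·1.675×10^-27·(2.08×10^-14 m)²) = 7.573×10^-14 J.
Then E_3 = 3²·E_1 = 9·7.573×10^-14 J = 6.816×10^-13 J.
Converting, E_3 = 6.816×10^-13 J / (1.602×10^-19 J/eV) = 4.25×10^6 eV.

E_3 = 4.25×10^6 eV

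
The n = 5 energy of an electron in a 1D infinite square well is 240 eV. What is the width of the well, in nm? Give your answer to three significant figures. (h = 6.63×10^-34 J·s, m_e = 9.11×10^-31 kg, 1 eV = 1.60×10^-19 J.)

From E_n = n²h²/(8m_eL²), L = n·h/√(8m_eE_n).
E_5 = 240 eV = 3.840×10^-17 J, so L = 5·6.63×10^-34/√(8·9.11×10^-31·3.840×10^-17) = 1.98×10^-10 m = 0.198 nm.

L = 0.198 nm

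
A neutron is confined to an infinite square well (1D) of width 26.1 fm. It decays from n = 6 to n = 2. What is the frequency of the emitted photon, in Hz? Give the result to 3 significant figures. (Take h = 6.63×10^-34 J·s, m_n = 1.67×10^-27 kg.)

E_1 = h²/(8m_nL²) = 4.830×10^-14 J and ΔE = (6² − 2²)E_1 = 1.546×10^-12 J.
f = ΔE/h = 1.546×10^-12/6.63×10^-34 = 2.33×10^21 Hz.

f = 2.33×10^21 Hz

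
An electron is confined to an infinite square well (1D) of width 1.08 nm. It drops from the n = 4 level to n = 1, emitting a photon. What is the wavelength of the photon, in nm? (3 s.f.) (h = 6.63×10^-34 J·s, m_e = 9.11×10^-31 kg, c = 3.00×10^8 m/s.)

λ = 256 nm

E_1 = h²/(8m_eL²) = 5.171×10^-20 J, so ΔE = (4² − 1²)E_1 = 7.756×10^-19 J.
λ = hc/ΔE = (6.63×10^-34·3.00×10^8)/7.756×10^-19 = 2.56×10^-7 m = 256 nm.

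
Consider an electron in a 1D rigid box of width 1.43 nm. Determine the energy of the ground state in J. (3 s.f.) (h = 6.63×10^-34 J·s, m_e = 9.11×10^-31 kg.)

E_1 = 2.95×10^-20 J

For an infinite well E_n = n²h²/(8m_eL²), so E_1 = h²/(8m_eL²) = (6.63×10^-34)²/(8·9.11×10^-31·(1.43×10^-9 m)²) = 2.949×10^-20 J.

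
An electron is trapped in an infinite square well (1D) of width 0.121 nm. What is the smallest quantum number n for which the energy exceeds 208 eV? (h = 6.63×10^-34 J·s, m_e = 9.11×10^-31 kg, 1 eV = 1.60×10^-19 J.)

E_1 = h²/(8m_eL²) = 4.120×10^-18 J = 25.75 eV.
Need n² > 208/25.75 = 8.078, i.e. n > 2.842.
The smallest integer satisfying this is n = 3.

n = 3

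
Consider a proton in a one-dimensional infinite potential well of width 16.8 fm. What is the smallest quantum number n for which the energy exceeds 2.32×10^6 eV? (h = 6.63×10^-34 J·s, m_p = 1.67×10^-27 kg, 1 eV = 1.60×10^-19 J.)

E_1 = h²/(8m_pL²) = 1.166×10^-13 J = 7.288×10^5 eV.
Need n² > 2.32×10^6/7.288×10^5 = 3.183, i.e. n > 1.784.
The smallest integer satisfying this is n = 2.

n = 2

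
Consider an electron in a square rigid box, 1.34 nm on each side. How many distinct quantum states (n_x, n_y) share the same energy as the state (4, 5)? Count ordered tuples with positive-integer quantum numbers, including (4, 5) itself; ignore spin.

degeneracy = 2

The level has n_x² + n_y² = 41. The ordered positive-integer solutions are (4, 5), (5, 4).
That gives 2 states.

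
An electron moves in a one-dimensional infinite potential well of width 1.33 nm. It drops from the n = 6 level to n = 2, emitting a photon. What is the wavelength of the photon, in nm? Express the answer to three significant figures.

E_1 = h²/(8m_eL²) = 3.406×10^-20 J, so ΔE = (6² − 2²)E_1 = 1.090×10^-18 J.
λ = hc/ΔE = (6.626×10^-34·2.998×10^8)/1.090×10^-18 = 1.82×10^-7 m = 182 nm.

λ = 182 nm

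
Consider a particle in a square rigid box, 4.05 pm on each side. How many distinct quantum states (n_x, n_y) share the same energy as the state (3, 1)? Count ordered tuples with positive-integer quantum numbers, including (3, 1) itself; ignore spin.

The level has n_x² + n_y² = 10. The ordered positive-integer solutions are (1, 3), (3, 1).
That gives 2 states.

degeneracy = 2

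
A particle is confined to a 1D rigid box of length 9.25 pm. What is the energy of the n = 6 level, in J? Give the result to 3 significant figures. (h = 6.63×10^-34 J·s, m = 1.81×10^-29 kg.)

For an infinite well E_n = n²h²/(8mL²), so E_1 = h²/(8mL²) = (6.63×10^-34)²/(8·1.81×10^-29·(9.25×10^-12 m)²) = 3.548×10^-17 J.
Then E_6 = 6²·E_1 = 36·3.548×10^-17 J = 1.28×10^-15 J.

E_6 = 1.28×10^-15 J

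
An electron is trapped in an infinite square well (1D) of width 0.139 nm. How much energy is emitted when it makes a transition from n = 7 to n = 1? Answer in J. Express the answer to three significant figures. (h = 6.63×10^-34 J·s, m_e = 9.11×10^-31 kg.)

E_1 = h²/(8m_eL²) = 3.122×10^-18 J.
|ΔE| = |7² − 1²|·E_1 = 48·3.122×10^-18 J = 1.50×10^-16 J.

|ΔE| = 1.50×10^-16 J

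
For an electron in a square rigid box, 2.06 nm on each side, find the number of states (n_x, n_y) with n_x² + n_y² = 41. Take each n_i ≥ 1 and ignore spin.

The level has n_x² + n_y² = 41. The ordered positive-integer solutions are (4, 5), (5, 4).
That gives 2 states.

degeneracy = 2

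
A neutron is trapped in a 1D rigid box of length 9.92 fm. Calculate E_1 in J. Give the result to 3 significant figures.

E_1 = 3.33×10^-13 J

For an infinite well E_n = n²h²/(8m_nL²), so E_1 = h²/(8m_nL²) = (6.626×10^-34)²/(8·1.675×10^-27·(9.92×10^-15 m)²) = 3.329×10^-13 J.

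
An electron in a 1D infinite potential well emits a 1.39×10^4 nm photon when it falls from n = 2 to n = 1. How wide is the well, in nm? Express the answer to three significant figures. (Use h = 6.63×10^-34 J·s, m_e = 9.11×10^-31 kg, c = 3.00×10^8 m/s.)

The photon carries ΔE = hc/λ = 6.63×10^-34·3.00×10^8/1.39×10^-5 m = 1.431×10^-20 J.
Since ΔE = (2² − 1²)E_1, E_1 = 4.770×10^-21 J, and L = h/√(8m_eE_1) = 3.56×10^-9 m = 3.56 nm.

L = 3.56 nm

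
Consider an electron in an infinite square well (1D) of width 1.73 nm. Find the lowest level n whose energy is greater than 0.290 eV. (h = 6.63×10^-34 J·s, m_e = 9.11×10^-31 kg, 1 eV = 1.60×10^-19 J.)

E_1 = h²/(8m_eL²) = 2.015×10^-20 J = 0.1259 eV.
Need n² > 0.290/0.1259 = 2.303, i.e. n > 1.518.
The smallest integer satisfying this is n = 2.

n = 2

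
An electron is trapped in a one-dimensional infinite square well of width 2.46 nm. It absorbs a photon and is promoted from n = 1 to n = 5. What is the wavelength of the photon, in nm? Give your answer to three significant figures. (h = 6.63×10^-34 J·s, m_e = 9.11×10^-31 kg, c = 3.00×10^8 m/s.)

E_1 = h²/(8m_eL²) = 9.967×10^-21 J, so ΔE = (5² − 1²)E_1 = 2.392×10^-19 J.
λ = hc/ΔE = (6.63×10^-34·3.00×10^8)/2.392×10^-19 = 8.32×10^-7 m = 832 nm.

λ = 832 nm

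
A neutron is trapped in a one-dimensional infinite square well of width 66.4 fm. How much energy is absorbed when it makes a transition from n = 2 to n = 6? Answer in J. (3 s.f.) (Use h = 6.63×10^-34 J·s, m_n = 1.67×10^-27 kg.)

|ΔE| = 2.39×10^-13 J

E_1 = h²/(8m_nL²) = 7.463×10^-15 J.
|ΔE| = |2² − 6²|·E_1 = 32·7.463×10^-15 J = 2.39×10^-13 J.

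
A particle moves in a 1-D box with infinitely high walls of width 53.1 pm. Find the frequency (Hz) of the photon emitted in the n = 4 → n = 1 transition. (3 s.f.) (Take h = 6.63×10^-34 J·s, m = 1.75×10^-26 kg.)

E_1 = h²/(8mL²) = 1.114×10^-21 J and ΔE = (4² − 1²)E_1 = 1.671×10^-20 J.
f = ΔE/h = 1.671×10^-20/6.63×10^-34 = 2.52×10^13 Hz.

f = 2.52×10^13 Hz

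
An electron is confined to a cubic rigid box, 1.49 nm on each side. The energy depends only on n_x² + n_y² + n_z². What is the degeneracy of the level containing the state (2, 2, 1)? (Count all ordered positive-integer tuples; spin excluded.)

degeneracy = 3

The level has n_x² + n_y² + n_z² = 9. The ordered positive-integer solutions are (1, 2, 2), (2, 1, 2), (2, 2, 1).
That gives 3 states.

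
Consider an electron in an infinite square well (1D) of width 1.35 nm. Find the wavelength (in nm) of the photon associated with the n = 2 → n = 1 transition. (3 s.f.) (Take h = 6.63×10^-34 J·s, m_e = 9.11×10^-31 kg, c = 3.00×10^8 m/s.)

λ = 2.00×10^3 nm

E_1 = h²/(8m_eL²) = 3.309×10^-20 J, so ΔE = (2² − 1²)E_1 = 9.927×10^-20 J.
λ = hc/ΔE = (6.63×10^-34·3.00×10^8)/9.927×10^-20 = 2.00×10^-6 m = 2.00×10^3 nm.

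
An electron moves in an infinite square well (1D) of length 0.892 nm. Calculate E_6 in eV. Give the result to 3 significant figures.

For an infinite well E_n = n²h²/(8m_eL²), so E_1 = h²/(8m_eL²) = (6.626×10^-34)²/(8·9.109×10^-31·(8.92×10^-10 m)²) = 7.572×10^-20 J.
Then E_6 = 6²·E_1 = 36·7.572×10^-20 J = 2.726×10^-18 J.
Converting, E_6 = 2.726×10^-18 J / (1.602×10^-19 J/eV) = 17.0 eV.

E_6 = 17.0 eV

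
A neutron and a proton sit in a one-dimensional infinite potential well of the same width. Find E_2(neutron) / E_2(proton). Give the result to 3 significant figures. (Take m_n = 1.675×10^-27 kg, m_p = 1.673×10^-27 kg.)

0.999

E_n ∝ 1/m at fixed n and L, so the ratio is m_p/m_n = 1.673×10^-27/1.675×10^-27 = 0.999.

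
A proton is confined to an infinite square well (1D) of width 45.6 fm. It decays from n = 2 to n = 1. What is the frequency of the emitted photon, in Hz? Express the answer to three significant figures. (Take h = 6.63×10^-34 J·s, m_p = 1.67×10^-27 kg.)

E_1 = h²/(8m_pL²) = 1.582×10^-14 J and ΔE = (2² − 1²)E_1 = 4.746×10^-14 J.
f = ΔE/h = 4.746×10^-14/6.63×10^-34 = 7.16×10^19 Hz.

f = 7.16×10^19 Hz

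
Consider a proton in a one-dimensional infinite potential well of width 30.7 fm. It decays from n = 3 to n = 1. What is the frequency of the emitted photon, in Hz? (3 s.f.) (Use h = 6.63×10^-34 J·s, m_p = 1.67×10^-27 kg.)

f = 4.21×10^20 Hz

E_1 = h²/(8m_pL²) = 3.491×10^-14 J and ΔE = (3² − 1²)E_1 = 2.793×10^-13 J.
f = ΔE/h = 2.793×10^-13/6.63×10^-34 = 4.21×10^20 Hz.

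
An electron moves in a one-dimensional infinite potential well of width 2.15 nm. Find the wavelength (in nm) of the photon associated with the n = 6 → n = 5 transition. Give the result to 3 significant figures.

E_1 = h²/(8m_eL²) = 1.303×10^-20 J, so ΔE = (6² − 5²)E_1 = 1.433×10^-19 J.
λ = hc/ΔE = (6.626×10^-34·2.998×10^8)/1.433×10^-19 = 1.39×10^-6 m = 1.39×10^3 nm.

λ = 1.39×10^3 nm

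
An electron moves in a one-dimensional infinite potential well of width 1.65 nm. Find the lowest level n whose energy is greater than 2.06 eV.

n = 4

E_1 = h²/(8m_eL²) = 2.213×10^-20 J = 0.1381 eV.
Need n² > 2.06/0.1381 = 14.92, i.e. n > 3.863.
The smallest integer satisfying this is n = 4.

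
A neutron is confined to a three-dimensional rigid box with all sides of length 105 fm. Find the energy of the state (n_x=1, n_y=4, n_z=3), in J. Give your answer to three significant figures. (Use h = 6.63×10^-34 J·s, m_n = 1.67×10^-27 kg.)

For a 3D rectangular well E = (h²/8m_n)·Σ n_i²/L_i² = (6.63×10^-34)²/(8·1.67×10^-27) · [1²/(105 fm)² + 4²/(105 fm)² + 3²/(105 fm)²].
Evaluating gives E = 7.76×10^-14 J.

E = 7.76×10^-14 J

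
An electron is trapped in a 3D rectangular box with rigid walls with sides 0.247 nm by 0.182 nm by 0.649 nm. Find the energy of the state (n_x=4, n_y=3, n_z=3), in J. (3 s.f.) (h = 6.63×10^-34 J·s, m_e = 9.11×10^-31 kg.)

E = 3.35×10^-17 J

For a 3D rectangular well E = (h²/8m_e)·Σ n_i²/L_i² = (6.63×10^-34)²/(8·9.11×10^-31) · [4²/(0.247 nm)² + 3²/(0.182 nm)² + 3²/(0.649 nm)²].
Evaluating gives E = 3.35×10^-17 J.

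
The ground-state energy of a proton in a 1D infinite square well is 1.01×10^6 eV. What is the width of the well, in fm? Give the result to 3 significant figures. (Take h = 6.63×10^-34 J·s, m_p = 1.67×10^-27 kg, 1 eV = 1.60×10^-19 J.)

From E_n = n²h²/(8m_pL²), L = n·h/√(8m_pE_n).
E_1 = 1.01×10^6 eV = 1.616×10^-13 J, so L = 1·6.63×10^-34/√(8·1.67×10^-27·1.616×10^-13) = 1.43×10^-14 m = 14.3 fm.

L = 14.3 fm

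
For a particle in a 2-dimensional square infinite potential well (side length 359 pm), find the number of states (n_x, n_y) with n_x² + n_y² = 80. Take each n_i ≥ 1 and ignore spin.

degeneracy = 2

The level has n_x² + n_y² = 80. The ordered positive-integer solutions are (4, 8), (8, 4).
That gives 2 states.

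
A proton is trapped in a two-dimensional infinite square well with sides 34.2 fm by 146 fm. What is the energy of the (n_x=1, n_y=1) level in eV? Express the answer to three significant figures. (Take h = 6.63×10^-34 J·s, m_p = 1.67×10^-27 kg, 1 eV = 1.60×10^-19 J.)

E = 1.85×10^5 eV

For a 2D rectangular well E = (h²/8m_p)·Σ n_i²/L_i² = (6.63×10^-34)²/(8·1.67×10^-27) · [1²/(34.2 fm)² + 1²/(146 fm)²].
Evaluating gives E = 2.967×10^-14 J = 1.85×10^5 eV.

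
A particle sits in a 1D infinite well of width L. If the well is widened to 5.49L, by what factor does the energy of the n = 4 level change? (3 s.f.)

0.0332

E_n ∝ 1/L², so the energy scales by 1/5.49² = 0.0332.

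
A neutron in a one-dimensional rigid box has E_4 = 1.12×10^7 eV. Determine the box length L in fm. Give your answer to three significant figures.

L = 17.1 fm

From E_n = n²h²/(8m_nL²), L = n·h/√(8m_nE_n).
E_4 = 1.12×10^7 eV = 1.794×10^-12 J, so L = 4·6.626×10^-34/√(8·1.675×10^-27·1.794×10^-12) = 1.71×10^-14 m = 17.1 fm.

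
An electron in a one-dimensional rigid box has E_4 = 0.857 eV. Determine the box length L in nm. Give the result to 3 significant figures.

L = 2.65 nm

From E_n = n²h²/(8m_eL²), L = n·h/√(8m_eE_n).
E_4 = 0.857 eV = 1.373×10^-19 J, so L = 4·6.626×10^-34/√(8·9.109×10^-31·1.373×10^-19) = 2.65×10^-9 m = 2.65 nm.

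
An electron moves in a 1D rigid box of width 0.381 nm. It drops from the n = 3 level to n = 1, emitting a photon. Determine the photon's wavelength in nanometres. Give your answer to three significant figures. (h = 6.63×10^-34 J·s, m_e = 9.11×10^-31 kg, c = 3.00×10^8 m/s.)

λ = 59.8 nm

E_1 = h²/(8m_eL²) = 4.155×10^-19 J, so ΔE = (3² − 1²)E_1 = 3.324×10^-18 J.
λ = hc/ΔE = (6.63×10^-34·3.00×10^8)/3.324×10^-18 = 5.98×10^-8 m = 59.8 nm.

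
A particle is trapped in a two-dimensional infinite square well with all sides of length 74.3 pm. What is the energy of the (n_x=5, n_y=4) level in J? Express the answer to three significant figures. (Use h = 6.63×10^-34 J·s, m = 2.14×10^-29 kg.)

For a 2D rectangular well E = (h²/8m)·Σ n_i²/L_i² = (6.63×10^-34)²/(8·2.14×10^-29) · [5²/(74.3 pm)² + 4²/(74.3 pm)²].
Evaluating gives E = 1.91×10^-17 J.

E = 1.91×10^-17 J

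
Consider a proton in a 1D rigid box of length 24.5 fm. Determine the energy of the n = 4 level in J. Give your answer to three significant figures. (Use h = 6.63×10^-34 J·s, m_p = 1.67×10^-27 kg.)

For an infinite well E_n = n²h²/(8m_pL²), so E_1 = h²/(8m_pL²) = (6.63×10^-34)²/(8·1.67×10^-27·(2.45×10^-14 m)²) = 5.481×10^-14 J.
Then E_4 = 4²·E_1 = 16·5.481×10^-14 J = 8.77×10^-13 J.

E_4 = 8.77×10^-13 J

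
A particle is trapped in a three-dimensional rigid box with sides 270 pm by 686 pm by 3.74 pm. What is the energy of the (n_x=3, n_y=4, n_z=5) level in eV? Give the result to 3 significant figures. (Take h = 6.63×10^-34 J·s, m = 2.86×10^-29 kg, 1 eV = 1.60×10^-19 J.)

For a 3D rectangular well E = (h²/8m)·Σ n_i²/L_i² = (6.63×10^-34)²/(8·2.86×10^-29) · [3²/(270 pm)² + 4²/(686 pm)² + 5²/(3.74 pm)²].
Evaluating gives E = 3.434×10^-15 J = 2.15×10^4 eV.

E = 2.15×10^4 eV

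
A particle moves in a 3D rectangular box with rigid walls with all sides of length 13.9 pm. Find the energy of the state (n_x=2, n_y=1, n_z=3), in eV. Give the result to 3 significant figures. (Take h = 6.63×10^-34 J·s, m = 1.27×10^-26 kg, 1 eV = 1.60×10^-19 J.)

E = 1.96 eV

For a 3D rectangular well E = (h²/8m)·Σ n_i²/L_i² = (6.63×10^-34)²/(8·1.27×10^-26) · [2²/(13.9 pm)² + 1²/(13.9 pm)² + 3²/(13.9 pm)²].
Evaluating gives E = 3.135×10^-19 J = 1.96 eV.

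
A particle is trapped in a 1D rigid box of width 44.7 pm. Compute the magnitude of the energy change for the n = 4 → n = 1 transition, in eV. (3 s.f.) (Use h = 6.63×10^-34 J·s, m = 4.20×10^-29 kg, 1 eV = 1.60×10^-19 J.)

E_1 = h²/(8mL²) = 6.547×10^-19 J.
|ΔE| = |4² − 1²|·E_1 = 15·6.547×10^-19 J = 9.820×10^-18 J = 61.4 eV.

|ΔE| = 61.4 eV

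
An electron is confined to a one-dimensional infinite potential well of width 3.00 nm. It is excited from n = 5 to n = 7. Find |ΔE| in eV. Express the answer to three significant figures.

|ΔE| = 1.00 eV

E_1 = h²/(8m_eL²) = 6.694×10^-21 J.
|ΔE| = |5² − 7²|·E_1 = 24·6.694×10^-21 J = 1.607×10^-19 J = 1.00 eV.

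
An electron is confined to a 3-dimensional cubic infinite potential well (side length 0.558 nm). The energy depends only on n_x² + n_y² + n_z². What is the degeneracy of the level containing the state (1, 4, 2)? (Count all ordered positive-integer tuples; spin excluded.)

The level has n_x² + n_y² + n_z² = 21. The ordered positive-integer solutions are (1, 2, 4), (1, 4, 2), (2, 1, 4), (2, 4, 1), (4, 1, 2), (4, 2, 1).
That gives 6 states.

degeneracy = 6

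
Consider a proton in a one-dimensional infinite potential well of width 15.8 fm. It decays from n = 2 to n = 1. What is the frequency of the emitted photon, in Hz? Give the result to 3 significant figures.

E_1 = h²/(8m_pL²) = 1.314×10^-13 J and ΔE = (2² − 1²)E_1 = 3.942×10^-13 J.
f = ΔE/h = 3.942×10^-13/6.626×10^-34 = 5.95×10^20 Hz.

f = 5.95×10^20 Hz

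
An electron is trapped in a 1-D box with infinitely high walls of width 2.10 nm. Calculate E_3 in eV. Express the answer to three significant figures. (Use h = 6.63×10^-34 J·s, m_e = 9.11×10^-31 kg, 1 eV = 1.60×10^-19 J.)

For an infinite well E_n = n²h²/(8m_eL²), so E_1 = h²/(8m_eL²) = (6.63×10^-34)²/(8·9.11×10^-31·(2.10×10^-9 m)²) = 1.368×10^-20 J.
Then E_3 = 3²·E_1 = 9·1.368×10^-20 J = 1.231×10^-19 J.
Converting, E_3 = 1.231×10^-19 J / (1.60×10^-19 J/eV) = 0.769 eV.

E_3 = 0.769 eV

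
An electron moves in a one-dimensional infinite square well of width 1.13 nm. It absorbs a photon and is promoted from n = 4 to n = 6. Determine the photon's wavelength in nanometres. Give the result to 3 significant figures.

λ = 211 nm

E_1 = h²/(8m_eL²) = 4.718×10^-20 J, so ΔE = (6² − 4²)E_1 = 9.436×10^-19 J.
λ = hc/ΔE = (6.626×10^-34·2.998×10^8)/9.436×10^-19 = 2.11×10^-7 m = 211 nm.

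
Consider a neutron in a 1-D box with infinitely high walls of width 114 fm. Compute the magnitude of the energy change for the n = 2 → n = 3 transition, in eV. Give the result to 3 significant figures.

|ΔE| = 7.87×10^4 eV

E_1 = h²/(8m_nL²) = 2.521×10^-15 J.
|ΔE| = |2² − 3²|·E_1 = 5·2.521×10^-15 J = 1.261×10^-14 J = 7.87×10^4 eV.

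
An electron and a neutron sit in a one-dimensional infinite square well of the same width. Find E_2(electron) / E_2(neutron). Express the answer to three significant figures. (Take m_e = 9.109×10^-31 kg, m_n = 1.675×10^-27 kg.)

1.84×10^3

E_n ∝ 1/m at fixed n and L, so the ratio is m_n/m_e = 1.675×10^-27/9.109×10^-31 = 1.84×10^3.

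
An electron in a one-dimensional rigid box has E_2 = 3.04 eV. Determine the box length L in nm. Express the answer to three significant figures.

From E_n = n²h²/(8m_eL²), L = n·h/√(8m_eE_n).
E_2 = 3.04 eV = 4.870×10^-19 J, so L = 2·6.626×10^-34/√(8·9.109×10^-31·4.870×10^-19) = 7.03×10^-10 m = 0.703 nm.

L = 0.703 nm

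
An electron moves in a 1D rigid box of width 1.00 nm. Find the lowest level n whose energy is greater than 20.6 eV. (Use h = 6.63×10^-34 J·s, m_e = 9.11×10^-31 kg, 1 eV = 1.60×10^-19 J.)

E_1 = h²/(8m_eL²) = 6.031×10^-20 J = 0.3769 eV.
Need n² > 20.6/0.3769 = 54.66, i.e. n > 7.393.
The smallest integer satisfying this is n = 8.

n = 8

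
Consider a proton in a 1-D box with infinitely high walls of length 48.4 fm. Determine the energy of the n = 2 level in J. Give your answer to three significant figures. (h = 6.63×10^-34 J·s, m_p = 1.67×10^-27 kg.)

For an infinite well E_n = n²h²/(8m_pL²), so E_1 = h²/(8m_pL²) = (6.63×10^-34)²/(8·1.67×10^-27·(4.84×10^-14 m)²) = 1.405×10^-14 J.
Then E_2 = 2²·E_1 = 4·1.405×10^-14 J = 5.62×10^-14 J.

E_2 = 5.62×10^-14 J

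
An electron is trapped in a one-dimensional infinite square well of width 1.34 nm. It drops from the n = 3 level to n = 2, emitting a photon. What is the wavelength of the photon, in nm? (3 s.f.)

λ = 1.18×10^3 nm

E_1 = h²/(8m_eL²) = 3.355×10^-20 J, so ΔE = (3² − 2²)E_1 = 1.678×10^-19 J.
λ = hc/ΔE = (6.626×10^-34·2.998×10^8)/1.678×10^-19 = 1.18×10^-6 m = 1.18×10^3 nm.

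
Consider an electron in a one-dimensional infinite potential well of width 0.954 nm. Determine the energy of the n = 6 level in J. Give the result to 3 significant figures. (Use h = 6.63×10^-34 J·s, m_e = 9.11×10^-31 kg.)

E_6 = 2.39×10^-18 J

For an infinite well E_n = n²h²/(8m_eL²), so E_1 = h²/(8m_eL²) = (6.63×10^-34)²/(8·9.11×10^-31·(9.54×10^-10 m)²) = 6.627×10^-20 J.
Then E_6 = 6²·E_1 = 36·6.627×10^-20 J = 2.39×10^-18 J.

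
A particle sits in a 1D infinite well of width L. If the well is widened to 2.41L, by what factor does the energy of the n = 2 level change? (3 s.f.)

0.172

E_n ∝ 1/L², so the energy scales by 1/2.41² = 0.172.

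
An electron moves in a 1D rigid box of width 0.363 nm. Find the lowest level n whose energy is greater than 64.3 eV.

E_1 = h²/(8m_eL²) = 4.572×10^-19 J = 2.854 eV.
Need n² > 64.3/2.854 = 22.53, i.e. n > 4.747.
The smallest integer satisfying this is n = 5.

n = 5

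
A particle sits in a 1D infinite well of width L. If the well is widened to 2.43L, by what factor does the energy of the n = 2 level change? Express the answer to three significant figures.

0.169

E_n ∝ 1/L², so the energy scales by 1/2.43² = 0.169.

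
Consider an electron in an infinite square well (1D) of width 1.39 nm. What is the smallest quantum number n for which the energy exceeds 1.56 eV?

E_1 = h²/(8m_eL²) = 3.118×10^-20 J = 0.1946 eV.
Need n² > 1.56/0.1946 = 8.016, i.e. n > 2.831.
The smallest integer satisfying this is n = 3.

n = 3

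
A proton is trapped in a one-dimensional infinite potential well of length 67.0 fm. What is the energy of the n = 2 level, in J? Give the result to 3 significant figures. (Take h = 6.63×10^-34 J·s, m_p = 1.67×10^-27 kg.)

E_2 = 2.93×10^-14 J

For an infinite well E_n = n²h²/(8m_pL²), so E_1 = h²/(8m_pL²) = (6.63×10^-34)²/(8·1.67×10^-27·(6.70×10^-14 m)²) = 7.329×10^-15 J.
Then E_2 = 2²·E_1 = 4·7.329×10^-15 J = 2.93×10^-14 J.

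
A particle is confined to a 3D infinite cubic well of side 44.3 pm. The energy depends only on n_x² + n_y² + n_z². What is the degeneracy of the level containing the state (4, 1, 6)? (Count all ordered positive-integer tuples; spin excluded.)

degeneracy = 6

The level has n_x² + n_y² + n_z² = 53. The ordered positive-integer solutions are (1, 4, 6), (1, 6, 4), (4, 1, 6), (4, 6, 1), (6, 1, 4), (6, 4, 1).
That gives 6 states.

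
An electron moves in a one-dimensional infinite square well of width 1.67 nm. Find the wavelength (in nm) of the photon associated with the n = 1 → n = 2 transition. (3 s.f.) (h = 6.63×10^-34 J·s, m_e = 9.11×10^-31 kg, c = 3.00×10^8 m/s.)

λ = 3.07×10^3 nm

E_1 = h²/(8m_eL²) = 2.163×10^-20 J, so ΔE = (2² − 1²)E_1 = 6.489×10^-20 J.
λ = hc/ΔE = (6.63×10^-34·3.00×10^8)/6.489×10^-20 = 3.07×10^-6 m = 3.07×10^3 nm.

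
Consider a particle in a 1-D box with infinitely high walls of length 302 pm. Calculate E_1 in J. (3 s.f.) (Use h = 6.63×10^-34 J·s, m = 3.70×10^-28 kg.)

For an infinite well E_n = n²h²/(8mL²), so E_1 = h²/(8mL²) = (6.63×10^-34)²/(8·3.70×10^-28·(3.02×10^-10 m)²) = 1.628×10^-21 J.

E_1 = 1.63×10^-21 J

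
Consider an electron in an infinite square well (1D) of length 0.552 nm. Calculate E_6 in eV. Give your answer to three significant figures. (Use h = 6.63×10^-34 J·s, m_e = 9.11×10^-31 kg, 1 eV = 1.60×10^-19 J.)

For an infinite well E_n = n²h²/(8m_eL²), so E_1 = h²/(8m_eL²) = (6.63×10^-34)²/(8·9.11×10^-31·(5.52×10^-10 m)²) = 1.979×10^-19 J.
Then E_6 = 6²·E_1 = 36·1.979×10^-19 J = 7.124×10^-18 J.
Converting, E_6 = 7.124×10^-18 J / (1.60×10^-19 J/eV) = 44.5 eV.

E_6 = 44.5 eV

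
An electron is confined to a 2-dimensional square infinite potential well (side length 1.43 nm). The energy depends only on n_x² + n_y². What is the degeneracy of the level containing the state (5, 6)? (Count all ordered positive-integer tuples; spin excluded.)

The level has n_x² + n_y² = 61. The ordered positive-integer solutions are (5, 6), (6, 5).
That gives 2 states.

degeneracy = 2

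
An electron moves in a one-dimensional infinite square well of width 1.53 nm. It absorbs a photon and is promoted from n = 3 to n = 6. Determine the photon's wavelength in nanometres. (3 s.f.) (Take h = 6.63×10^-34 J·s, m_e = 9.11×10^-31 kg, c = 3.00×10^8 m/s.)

λ = 286 nm

E_1 = h²/(8m_eL²) = 2.577×10^-20 J, so ΔE = (6² − 3²)E_1 = 6.958×10^-19 J.
λ = hc/ΔE = (6.63×10^-34·3.00×10^8)/6.958×10^-19 = 2.86×10^-7 m = 286 nm.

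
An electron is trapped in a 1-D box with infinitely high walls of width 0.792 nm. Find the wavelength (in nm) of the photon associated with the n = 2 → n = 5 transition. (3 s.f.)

λ = 98.5 nm

E_1 = h²/(8m_eL²) = 9.605×10^-20 J, so ΔE = (5² − 2²)E_1 = 2.017×10^-18 J.
λ = hc/ΔE = (6.626×10^-34·2.998×10^8)/2.017×10^-18 = 9.85×10^-8 m = 98.5 nm.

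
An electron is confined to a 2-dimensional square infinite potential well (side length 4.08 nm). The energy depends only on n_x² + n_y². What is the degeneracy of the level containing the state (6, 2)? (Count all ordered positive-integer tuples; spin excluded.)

The level has n_x² + n_y² = 40. The ordered positive-integer solutions are (2, 6), (6, 2).
That gives 2 states.

degeneracy = 2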